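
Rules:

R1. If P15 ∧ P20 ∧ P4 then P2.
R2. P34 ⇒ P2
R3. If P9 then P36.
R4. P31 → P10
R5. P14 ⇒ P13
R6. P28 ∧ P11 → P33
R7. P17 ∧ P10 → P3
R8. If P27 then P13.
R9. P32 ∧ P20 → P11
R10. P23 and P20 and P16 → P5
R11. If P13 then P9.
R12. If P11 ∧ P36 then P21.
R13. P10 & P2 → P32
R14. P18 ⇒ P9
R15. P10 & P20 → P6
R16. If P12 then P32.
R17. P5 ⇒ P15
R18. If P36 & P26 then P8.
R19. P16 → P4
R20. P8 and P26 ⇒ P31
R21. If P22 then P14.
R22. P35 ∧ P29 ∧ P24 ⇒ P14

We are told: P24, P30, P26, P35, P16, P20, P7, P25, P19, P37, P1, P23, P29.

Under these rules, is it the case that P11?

P5  (by R10: P23, P20, P16)
P15  (by R17: P5)
P4  (by R19: P16)
P14  (by R22: P35, P29, P24)
P2  (by R1: P15, P20, P4)
P13  (by R5: P14)
P9  (by R11: P13)
P36  (by R3: P9)
P8  (by R18: P36, P26)
P31  (by R20: P8, P26)
P10  (by R4: P31)
P32  (by R13: P10, P2)
P11  (by R9: P32, P20)

Yes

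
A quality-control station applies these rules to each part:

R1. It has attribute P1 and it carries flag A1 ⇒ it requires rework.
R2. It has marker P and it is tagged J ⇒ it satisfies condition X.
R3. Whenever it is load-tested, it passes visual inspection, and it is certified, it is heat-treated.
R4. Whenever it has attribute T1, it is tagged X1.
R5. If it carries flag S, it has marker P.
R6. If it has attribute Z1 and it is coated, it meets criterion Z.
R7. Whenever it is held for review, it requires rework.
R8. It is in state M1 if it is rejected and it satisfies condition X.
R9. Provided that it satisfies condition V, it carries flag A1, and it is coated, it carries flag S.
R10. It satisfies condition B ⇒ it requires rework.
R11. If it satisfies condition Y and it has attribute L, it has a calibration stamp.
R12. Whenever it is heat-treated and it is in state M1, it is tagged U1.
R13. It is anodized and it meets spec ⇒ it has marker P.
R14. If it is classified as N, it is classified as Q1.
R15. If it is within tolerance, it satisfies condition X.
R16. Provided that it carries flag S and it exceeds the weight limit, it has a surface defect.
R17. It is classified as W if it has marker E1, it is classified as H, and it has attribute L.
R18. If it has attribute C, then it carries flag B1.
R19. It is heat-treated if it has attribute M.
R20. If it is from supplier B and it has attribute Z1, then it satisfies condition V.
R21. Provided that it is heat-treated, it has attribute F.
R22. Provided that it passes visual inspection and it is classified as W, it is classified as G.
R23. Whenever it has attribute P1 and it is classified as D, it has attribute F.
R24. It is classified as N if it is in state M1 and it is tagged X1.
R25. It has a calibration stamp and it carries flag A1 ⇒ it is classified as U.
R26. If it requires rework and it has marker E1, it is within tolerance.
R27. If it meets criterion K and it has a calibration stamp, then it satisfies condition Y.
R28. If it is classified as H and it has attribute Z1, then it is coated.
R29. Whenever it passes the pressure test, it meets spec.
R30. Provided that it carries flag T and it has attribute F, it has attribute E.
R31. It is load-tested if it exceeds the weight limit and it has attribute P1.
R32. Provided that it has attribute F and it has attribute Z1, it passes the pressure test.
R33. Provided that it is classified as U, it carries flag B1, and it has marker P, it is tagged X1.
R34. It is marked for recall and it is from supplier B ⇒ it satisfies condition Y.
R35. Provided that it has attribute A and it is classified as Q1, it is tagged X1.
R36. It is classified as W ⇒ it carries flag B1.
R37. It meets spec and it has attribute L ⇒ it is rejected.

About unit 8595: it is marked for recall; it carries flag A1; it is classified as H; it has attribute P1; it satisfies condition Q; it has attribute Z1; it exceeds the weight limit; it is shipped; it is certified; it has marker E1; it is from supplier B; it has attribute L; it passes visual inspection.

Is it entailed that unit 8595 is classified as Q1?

Yes

By R1 (it has attribute P1, it carries flag A1): it requires rework.
By R17 (it has marker E1, it is classified as H, it has attribute L): it is classified as W.
By R20 (it is from supplier B, it has attribute Z1): it satisfies condition V.
By R26 (it requires rework, it has marker E1): it is within tolerance.
By R28 (it is classified as H, it has attribute Z1): it is coated.
By R31 (it exceeds the weight limit, it has attribute P1): it is load-tested.
By R34 (it is marked for recall, it is from supplier B): it satisfies condition Y.
By R36 (it is classified as W): it carries flag B1.
By R3 (it is load-tested, it passes visual inspection, it is certified): it is heat-treated.
By R9 (it satisfies condition V, it carries flag A1, it is coated): it carries flag S.
By R11 (it satisfies condition Y, it has attribute L): it has a calibration stamp.
By R15 (it is within tolerance): it satisfies condition X.
By R21 (it is heat-treated): it has attribute F.
By R25 (it has a calibration stamp, it carries flag A1): it is classified as U.
By R32 (it has attribute F, it has attribute Z1): it passes the pressure test.
By R5 (it carries flag S): it has marker P.
By R29 (it passes the pressure test): it meets spec.
By R33 (it is classified as U, it carries flag B1, it has marker P): it is tagged X1.
By R37 (it meets spec, it has attribute L): it is rejected.
By R8 (it is rejected, it satisfies condition X): it is in state M1.
By R24 (it is in state M1, it is tagged X1): it is classified as N.
By R14 (it is classified as N): it is classified as Q1.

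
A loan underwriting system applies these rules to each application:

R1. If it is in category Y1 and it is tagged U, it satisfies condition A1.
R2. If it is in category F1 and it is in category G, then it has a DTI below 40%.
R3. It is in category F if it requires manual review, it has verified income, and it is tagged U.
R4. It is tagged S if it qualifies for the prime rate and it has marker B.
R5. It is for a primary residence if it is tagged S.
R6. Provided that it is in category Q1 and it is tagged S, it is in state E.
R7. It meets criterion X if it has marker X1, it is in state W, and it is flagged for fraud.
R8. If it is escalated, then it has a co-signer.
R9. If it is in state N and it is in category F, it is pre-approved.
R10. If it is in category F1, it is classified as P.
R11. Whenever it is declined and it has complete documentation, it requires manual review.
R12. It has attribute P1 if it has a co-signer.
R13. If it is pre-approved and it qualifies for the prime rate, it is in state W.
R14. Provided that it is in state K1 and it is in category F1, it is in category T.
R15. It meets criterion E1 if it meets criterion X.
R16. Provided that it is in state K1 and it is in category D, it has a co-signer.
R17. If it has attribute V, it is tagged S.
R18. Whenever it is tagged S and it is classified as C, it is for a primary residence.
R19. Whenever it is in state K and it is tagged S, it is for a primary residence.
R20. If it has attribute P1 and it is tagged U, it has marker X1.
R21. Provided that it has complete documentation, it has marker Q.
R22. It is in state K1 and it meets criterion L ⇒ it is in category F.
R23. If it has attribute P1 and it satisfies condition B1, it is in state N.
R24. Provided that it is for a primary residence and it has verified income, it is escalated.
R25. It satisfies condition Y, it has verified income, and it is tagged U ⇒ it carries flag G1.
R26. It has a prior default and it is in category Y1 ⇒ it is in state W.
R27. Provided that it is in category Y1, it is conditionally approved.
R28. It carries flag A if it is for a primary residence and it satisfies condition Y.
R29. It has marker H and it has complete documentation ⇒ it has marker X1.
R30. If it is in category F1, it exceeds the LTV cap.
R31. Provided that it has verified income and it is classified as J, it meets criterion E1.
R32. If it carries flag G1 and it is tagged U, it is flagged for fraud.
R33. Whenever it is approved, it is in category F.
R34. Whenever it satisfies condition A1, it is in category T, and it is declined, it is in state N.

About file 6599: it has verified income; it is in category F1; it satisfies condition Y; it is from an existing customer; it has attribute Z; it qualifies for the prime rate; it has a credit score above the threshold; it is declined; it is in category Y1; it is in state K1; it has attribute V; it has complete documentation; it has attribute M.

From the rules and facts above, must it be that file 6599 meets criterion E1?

No

Forward chaining from the given facts derives: is classified as P, requires manual review, is in category T, is tagged S, has marker Q, is conditionally approved, exceeds the LTV cap, is for a primary residence, is escalated, carries flag A, has a co-signer, has attribute P1.
Rules concluding "it meets criterion E1": R15 needs "it meets criterion X"; R31 needs "it is classified as J" — none of these are established.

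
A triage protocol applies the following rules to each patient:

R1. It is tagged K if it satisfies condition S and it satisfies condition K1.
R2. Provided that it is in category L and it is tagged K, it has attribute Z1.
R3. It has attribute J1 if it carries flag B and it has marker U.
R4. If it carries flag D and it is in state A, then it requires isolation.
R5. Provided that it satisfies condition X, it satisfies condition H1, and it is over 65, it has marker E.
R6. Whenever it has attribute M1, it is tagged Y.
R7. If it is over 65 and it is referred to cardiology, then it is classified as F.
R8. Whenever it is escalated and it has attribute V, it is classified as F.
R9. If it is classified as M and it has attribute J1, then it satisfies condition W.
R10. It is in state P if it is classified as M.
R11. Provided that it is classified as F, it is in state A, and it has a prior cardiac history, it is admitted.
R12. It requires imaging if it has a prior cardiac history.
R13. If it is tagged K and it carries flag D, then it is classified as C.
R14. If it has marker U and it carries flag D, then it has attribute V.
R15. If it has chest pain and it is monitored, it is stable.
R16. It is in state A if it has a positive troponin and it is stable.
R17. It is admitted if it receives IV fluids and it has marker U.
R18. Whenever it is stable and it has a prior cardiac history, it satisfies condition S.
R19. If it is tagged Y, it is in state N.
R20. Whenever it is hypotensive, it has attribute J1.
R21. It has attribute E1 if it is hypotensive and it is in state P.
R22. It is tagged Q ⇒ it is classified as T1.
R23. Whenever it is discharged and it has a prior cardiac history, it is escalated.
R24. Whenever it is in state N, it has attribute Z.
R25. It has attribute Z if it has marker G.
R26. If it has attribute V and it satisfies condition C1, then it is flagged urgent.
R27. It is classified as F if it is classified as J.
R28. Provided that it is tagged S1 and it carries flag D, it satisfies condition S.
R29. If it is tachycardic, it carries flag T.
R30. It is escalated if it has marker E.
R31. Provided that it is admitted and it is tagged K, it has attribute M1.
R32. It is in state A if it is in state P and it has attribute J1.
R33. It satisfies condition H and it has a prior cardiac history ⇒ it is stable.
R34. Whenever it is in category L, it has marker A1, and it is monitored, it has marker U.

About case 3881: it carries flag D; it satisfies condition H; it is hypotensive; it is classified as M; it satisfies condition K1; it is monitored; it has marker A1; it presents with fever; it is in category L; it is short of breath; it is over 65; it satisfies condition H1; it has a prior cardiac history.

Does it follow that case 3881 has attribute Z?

No

Forward chaining from the given facts derives: is in state P, requires imaging, has attribute J1, has attribute E1, is in state A, is stable, has marker U, requires isolation, satisfies condition W, has attribute V, satisfies condition S, is tagged K, has attribute Z1, is classified as C.
Rules concluding "it has attribute Z": R24 needs "it is in state N"; R25 needs "it has marker G" — none of these are established.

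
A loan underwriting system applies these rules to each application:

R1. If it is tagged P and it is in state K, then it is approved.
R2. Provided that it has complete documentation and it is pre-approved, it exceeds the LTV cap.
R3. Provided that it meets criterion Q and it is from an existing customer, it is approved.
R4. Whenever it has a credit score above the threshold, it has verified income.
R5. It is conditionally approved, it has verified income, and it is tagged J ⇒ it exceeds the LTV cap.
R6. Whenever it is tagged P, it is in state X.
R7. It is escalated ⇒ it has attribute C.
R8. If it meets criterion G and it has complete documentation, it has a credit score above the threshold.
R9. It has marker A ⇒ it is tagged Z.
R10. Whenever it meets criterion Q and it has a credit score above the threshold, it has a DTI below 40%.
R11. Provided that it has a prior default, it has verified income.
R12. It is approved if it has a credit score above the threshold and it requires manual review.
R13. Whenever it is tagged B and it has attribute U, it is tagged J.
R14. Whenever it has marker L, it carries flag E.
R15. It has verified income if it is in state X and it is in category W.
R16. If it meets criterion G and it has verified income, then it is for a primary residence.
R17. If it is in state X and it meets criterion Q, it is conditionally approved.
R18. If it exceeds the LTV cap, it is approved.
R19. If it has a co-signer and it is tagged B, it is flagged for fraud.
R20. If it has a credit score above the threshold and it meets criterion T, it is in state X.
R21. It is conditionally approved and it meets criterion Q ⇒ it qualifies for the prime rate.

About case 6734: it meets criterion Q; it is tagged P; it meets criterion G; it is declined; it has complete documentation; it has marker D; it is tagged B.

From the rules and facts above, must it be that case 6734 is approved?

No

Forward chaining from the given facts derives: is in state X, has a credit score above the threshold, has a DTI below 40%, is conditionally approved, qualifies for the prime rate, has verified income, is for a primary residence.
Rules concluding "it is approved": R1 needs "it is in state K"; R3 needs "it is from an existing customer"; R12 needs "it requires manual review"; R18 needs "it exceeds the LTV cap" — none of these are established.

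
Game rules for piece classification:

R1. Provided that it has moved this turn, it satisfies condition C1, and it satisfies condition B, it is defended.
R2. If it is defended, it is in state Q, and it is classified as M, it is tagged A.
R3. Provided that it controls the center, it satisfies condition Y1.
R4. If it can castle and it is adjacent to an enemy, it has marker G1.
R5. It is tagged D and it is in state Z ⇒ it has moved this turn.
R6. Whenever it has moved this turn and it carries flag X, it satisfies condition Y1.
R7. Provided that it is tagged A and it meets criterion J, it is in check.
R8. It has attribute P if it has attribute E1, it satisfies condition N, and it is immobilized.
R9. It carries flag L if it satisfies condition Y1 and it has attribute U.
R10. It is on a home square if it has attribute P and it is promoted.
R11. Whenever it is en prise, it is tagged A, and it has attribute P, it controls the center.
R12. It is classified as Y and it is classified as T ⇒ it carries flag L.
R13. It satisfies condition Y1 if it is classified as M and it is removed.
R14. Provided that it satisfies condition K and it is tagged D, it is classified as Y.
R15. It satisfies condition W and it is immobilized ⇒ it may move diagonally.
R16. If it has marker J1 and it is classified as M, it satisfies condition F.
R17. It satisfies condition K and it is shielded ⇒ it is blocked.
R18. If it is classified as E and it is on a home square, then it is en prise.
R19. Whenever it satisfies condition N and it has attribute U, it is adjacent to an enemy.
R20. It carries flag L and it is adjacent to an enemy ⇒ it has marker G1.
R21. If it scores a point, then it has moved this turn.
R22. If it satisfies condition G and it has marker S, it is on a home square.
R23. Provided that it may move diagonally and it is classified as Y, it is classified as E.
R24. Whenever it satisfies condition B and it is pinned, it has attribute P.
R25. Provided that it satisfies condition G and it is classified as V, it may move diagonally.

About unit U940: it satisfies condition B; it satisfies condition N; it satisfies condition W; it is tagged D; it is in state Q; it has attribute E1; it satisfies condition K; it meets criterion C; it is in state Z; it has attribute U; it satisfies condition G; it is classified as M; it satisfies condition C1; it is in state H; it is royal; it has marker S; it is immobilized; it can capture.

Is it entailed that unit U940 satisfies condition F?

No

Forward chaining from the given facts derives: has moved this turn, has attribute P, is classified as Y, may move diagonally, is adjacent to an enemy, is on a home square, is classified as E, is defended, is tagged A, is en prise, controls the center, satisfies condition Y1, carries flag L, has marker G1.
The only rule concluding "it satisfies condition F" is R16, which needs "it has marker J1"; that is never established.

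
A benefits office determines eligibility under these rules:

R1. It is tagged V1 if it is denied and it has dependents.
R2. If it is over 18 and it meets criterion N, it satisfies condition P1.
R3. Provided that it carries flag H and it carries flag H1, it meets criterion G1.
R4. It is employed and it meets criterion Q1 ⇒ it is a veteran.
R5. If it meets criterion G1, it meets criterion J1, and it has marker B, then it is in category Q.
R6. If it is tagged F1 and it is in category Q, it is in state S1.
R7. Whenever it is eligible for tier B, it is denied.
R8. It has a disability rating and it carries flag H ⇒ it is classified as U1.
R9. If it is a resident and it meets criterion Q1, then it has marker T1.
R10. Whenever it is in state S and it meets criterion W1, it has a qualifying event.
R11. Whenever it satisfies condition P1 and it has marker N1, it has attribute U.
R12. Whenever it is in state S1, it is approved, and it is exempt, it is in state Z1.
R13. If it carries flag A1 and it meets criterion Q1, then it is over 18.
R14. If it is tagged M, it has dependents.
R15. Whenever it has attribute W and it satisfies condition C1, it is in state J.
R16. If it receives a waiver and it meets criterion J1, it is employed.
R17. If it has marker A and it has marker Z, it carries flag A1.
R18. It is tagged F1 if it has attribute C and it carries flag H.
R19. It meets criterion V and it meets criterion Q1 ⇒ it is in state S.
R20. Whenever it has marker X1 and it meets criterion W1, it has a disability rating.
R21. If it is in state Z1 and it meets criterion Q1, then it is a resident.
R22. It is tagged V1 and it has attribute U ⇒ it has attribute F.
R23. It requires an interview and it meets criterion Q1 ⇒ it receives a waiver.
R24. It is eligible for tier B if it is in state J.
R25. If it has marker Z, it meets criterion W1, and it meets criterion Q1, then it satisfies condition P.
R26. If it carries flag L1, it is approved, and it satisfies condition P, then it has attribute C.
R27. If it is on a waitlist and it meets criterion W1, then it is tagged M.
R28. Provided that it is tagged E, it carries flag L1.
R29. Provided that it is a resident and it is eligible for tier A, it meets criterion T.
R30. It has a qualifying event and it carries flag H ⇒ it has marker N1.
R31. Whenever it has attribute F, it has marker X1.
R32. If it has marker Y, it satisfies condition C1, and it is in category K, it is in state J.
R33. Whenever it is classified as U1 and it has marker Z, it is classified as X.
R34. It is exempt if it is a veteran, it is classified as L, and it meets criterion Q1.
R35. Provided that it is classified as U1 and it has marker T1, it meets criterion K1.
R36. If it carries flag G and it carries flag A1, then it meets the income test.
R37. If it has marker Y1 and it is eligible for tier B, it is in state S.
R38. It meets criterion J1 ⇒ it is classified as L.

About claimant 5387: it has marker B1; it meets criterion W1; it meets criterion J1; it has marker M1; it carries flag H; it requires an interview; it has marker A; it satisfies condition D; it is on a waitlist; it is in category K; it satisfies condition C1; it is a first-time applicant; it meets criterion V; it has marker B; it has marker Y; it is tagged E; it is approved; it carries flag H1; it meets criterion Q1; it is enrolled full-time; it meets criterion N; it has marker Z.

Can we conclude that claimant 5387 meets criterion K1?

By R3 (it carries flag H, it carries flag H1): it meets criterion G1.
By R5 (it meets criterion G1, it meets criterion J1, it has marker B): it is in category Q.
By R17 (it has marker A, it has marker Z): it carries flag A1.
By R19 (it meets criterion V, it meets criterion Q1): it is in state S.
By R23 (it requires an interview, it meets criterion Q1): it receives a waiver.
By R25 (it has marker Z, it meets criterion W1, it meets criterion Q1): it satisfies condition P.
By R27 (it is on a waitlist, it meets criterion W1): it is tagged M.
By R28 (it is tagged E): it carries flag L1.
By R32 (it has marker Y, it satisfies condition C1, it is in category K): it is in state J.
By R38 (it meets criterion J1): it is classified as L.
By R10 (it is in state S, it meets criterion W1): it has a qualifying event.
By R13 (it carries flag A1, it meets criterion Q1): it is over 18.
By R14 (it is tagged M): it has dependents.
By R16 (it receives a waiver, it meets criterion J1): it is employed.
By R24 (it is in state J): it is eligible for tier B.
By R26 (it carries flag L1, it is approved, it satisfies condition P): it has attribute C.
By R30 (it has a qualifying event, it carries flag H): it has marker N1.
By R2 (it is over 18, it meets criterion N): it satisfies condition P1.
By R4 (it is employed, it meets criterion Q1): it is a veteran.
By R7 (it is eligible for tier B): it is denied.
By R11 (it satisfies condition P1, it has marker N1): it has attribute U.
By R18 (it has attribute C, it carries flag H): it is tagged F1.
By R34 (it is a veteran, it is classified as L, it meets criterion Q1): it is exempt.
By R1 (it is denied, it has dependents): it is tagged V1.
By R6 (it is tagged F1, it is in category Q): it is in state S1.
By R12 (it is in state S1, it is approved, it is exempt): it is in state Z1.
By R21 (it is in state Z1, it meets criterion Q1): it is a resident.
By R22 (it is tagged V1, it has attribute U): it has attribute F.
By R31 (it has attribute F): it has marker X1.
By R9 (it is a resident, it meets criterion Q1): it has marker T1.
By R20 (it has marker X1, it meets criterion W1): it has a disability rating.
By R8 (it has a disability rating, it carries flag H): it is classified as U1.
By R35 (it is classified as U1, it has marker T1): it meets criterion K1.

Yes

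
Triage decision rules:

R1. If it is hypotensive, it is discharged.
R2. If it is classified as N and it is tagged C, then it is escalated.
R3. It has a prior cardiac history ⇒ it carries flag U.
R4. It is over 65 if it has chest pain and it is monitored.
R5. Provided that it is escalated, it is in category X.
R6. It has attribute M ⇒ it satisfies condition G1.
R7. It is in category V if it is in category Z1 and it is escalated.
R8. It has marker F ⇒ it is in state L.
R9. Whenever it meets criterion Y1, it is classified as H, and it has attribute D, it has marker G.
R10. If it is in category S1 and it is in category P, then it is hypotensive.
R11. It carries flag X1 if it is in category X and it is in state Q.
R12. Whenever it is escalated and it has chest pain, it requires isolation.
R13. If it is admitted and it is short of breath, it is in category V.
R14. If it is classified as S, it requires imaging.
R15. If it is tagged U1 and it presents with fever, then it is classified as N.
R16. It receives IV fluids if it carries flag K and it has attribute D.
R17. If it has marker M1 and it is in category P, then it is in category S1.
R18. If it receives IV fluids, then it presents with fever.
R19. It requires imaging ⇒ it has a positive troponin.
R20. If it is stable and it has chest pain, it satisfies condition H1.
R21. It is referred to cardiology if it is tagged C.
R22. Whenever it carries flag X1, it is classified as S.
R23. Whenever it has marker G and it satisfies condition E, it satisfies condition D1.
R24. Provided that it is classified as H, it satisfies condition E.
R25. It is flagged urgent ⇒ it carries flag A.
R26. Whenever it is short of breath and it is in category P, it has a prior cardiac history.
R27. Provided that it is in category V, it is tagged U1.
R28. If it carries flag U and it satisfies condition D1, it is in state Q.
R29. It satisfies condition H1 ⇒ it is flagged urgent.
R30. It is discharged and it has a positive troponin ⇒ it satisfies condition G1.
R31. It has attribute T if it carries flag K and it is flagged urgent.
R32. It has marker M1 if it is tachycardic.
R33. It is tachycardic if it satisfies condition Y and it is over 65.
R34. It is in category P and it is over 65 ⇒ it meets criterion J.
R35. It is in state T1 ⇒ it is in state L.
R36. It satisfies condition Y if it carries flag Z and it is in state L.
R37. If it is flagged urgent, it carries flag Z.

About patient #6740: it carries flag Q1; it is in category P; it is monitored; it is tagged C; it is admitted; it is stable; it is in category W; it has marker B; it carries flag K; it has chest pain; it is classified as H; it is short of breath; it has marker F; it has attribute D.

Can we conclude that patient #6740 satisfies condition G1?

No

Forward chaining from the given facts derives: is over 65, is in state L, is in category V, receives IV fluids, presents with fever, satisfies condition H1, is referred to cardiology, satisfies condition E, has a prior cardiac history, is tagged U1, is flagged urgent, has attribute T, meets criterion J, carries flag Z, carries flag U, is classified as N, carries flag A, satisfies condition Y, is escalated, is in category X, requires isolation, is tachycardic, has marker M1, is in category S1, is hypotensive, is discharged.
Rules concluding "it satisfies condition G1": R6 needs "it has attribute M"; R30 needs "it has a positive troponin" — none of these are established.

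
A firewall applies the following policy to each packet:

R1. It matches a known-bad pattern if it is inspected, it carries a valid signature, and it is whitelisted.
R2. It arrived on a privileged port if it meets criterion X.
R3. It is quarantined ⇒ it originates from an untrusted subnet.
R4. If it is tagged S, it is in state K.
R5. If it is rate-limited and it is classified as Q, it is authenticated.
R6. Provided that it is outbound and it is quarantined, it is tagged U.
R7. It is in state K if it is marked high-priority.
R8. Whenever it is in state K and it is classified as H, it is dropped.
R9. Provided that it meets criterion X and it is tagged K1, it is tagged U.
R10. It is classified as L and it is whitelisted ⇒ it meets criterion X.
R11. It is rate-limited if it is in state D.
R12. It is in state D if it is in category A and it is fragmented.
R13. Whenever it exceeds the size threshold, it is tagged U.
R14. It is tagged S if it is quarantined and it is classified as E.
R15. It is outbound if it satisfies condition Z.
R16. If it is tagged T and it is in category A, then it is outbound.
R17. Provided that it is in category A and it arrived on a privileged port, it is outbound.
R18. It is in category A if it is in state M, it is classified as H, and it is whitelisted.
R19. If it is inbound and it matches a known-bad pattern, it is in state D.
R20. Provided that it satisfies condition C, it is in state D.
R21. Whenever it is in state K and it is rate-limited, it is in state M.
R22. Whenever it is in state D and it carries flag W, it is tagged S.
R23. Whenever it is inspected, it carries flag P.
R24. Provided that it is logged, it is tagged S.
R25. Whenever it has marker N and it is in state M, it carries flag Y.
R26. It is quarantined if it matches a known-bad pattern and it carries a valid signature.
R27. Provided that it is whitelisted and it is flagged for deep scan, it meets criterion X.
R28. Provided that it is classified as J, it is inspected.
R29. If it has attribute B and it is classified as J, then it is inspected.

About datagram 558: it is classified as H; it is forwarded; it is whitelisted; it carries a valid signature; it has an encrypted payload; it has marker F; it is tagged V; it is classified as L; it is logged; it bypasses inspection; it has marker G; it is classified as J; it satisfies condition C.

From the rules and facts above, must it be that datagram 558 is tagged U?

By R10 (it is classified as L, it is whitelisted): it meets criterion X.
By R20 (it satisfies condition C): it is in state D.
By R24 (it is logged): it is tagged S.
By R28 (it is classified as J): it is inspected.
By R1 (it is inspected, it carries a valid signature, it is whitelisted): it matches a known-bad pattern.
By R2 (it meets criterion X): it arrived on a privileged port.
By R4 (it is tagged S): it is in state K.
By R11 (it is in state D): it is rate-limited.
By R21 (it is in state K, it is rate-limited): it is in state M.
By R26 (it matches a known-bad pattern, it carries a valid signature): it is quarantined.
By R18 (it is in state M, it is classified as H, it is whitelisted): it is in category A.
By R17 (it is in category A, it arrived on a privileged port): it is outbound.
By R6 (it is outbound, it is quarantined): it is tagged U.

Yes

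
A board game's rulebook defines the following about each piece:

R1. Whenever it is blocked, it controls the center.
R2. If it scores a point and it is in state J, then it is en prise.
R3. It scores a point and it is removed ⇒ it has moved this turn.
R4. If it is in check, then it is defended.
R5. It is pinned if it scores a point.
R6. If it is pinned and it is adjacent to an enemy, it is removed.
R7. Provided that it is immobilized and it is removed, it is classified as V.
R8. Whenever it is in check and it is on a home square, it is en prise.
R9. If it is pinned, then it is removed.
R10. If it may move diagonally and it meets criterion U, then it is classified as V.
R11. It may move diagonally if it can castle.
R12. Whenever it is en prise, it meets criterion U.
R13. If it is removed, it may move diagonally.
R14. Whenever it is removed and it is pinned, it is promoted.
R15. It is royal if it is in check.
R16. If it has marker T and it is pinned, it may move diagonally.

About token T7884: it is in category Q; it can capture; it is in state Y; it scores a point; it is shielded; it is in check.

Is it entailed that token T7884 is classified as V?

No

Forward chaining from the given facts derives: is defended, is pinned, is removed, may move diagonally, is promoted, is royal, has moved this turn.
Rules concluding "it is classified as V": R7 needs "it is immobilized"; R10 needs "it meets criterion U" — none of these are established.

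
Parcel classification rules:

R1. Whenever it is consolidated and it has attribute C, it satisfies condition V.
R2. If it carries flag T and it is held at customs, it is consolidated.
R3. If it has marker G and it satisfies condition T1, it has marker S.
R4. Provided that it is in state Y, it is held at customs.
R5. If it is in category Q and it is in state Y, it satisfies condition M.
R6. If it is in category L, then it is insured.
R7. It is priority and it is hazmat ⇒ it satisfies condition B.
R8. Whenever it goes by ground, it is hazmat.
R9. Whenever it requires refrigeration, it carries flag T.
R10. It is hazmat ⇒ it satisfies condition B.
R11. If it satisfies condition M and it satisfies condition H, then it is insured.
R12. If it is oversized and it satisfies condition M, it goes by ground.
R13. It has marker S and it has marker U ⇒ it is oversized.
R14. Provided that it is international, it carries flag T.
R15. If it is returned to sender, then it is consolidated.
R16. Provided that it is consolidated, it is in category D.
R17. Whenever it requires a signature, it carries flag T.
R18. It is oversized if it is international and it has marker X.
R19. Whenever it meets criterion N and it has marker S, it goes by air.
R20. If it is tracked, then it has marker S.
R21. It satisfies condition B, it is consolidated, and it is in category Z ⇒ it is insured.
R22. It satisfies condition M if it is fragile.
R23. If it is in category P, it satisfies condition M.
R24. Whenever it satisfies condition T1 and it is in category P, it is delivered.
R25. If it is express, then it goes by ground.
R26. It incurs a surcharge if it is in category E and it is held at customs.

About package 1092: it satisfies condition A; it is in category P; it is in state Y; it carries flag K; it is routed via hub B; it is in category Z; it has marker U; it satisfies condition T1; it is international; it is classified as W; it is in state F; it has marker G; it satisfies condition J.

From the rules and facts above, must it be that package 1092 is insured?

Yes

By R3 (it has marker G, it satisfies condition T1): it has marker S.
By R4 (it is in state Y): it is held at customs.
By R13 (it has marker S, it has marker U): it is oversized.
By R14 (it is international): it carries flag T.
By R23 (it is in category P): it satisfies condition M.
By R2 (it carries flag T, it is held at customs): it is consolidated.
By R12 (it is oversized, it satisfies condition M): it goes by ground.
By R8 (it goes by ground): it is hazmat.
By R10 (it is hazmat): it satisfies condition B.
By R21 (it satisfies condition B, it is consolidated, it is in category Z): it is insured.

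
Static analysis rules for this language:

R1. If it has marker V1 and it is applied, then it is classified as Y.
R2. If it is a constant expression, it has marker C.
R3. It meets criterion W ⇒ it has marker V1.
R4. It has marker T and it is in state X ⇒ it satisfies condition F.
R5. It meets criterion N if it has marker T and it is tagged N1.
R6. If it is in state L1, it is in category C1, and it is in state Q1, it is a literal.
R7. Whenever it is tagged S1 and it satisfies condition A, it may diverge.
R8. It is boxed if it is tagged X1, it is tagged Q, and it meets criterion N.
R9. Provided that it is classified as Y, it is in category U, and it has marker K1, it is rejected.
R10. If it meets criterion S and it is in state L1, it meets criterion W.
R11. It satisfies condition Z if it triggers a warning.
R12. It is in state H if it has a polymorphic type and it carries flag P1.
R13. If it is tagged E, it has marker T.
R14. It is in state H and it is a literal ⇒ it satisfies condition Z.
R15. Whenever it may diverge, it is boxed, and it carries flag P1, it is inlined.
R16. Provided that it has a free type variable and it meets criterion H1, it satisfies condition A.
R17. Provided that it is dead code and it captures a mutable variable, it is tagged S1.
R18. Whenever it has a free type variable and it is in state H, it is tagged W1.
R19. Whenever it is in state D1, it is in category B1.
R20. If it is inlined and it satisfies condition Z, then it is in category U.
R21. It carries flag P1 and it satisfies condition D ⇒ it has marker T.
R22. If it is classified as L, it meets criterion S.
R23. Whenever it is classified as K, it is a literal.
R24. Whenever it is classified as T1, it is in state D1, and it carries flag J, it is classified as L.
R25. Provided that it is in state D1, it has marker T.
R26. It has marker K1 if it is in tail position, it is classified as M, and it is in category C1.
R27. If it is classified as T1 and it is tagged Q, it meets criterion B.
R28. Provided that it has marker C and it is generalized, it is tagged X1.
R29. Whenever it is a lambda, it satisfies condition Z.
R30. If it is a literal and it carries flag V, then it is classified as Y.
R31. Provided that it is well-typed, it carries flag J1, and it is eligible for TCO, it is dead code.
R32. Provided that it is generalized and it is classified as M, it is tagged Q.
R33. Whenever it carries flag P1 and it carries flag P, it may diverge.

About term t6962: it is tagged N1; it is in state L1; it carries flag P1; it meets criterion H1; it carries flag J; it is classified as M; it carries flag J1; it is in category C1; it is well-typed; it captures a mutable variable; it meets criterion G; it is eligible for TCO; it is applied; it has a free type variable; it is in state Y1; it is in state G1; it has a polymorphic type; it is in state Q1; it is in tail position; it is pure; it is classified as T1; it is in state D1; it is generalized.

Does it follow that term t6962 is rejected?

Forward chaining from the given facts derives: is a literal, is in state H, satisfies condition Z, satisfies condition A, is tagged W1, is in category B1, is classified as L, has marker T, has marker K1, is dead code, is tagged Q, meets criterion N, is tagged S1, meets criterion S, meets criterion B, may diverge, meets criterion W, has marker V1, is classified as Y.
The only rule concluding "it is rejected" is R9, which needs "it is in category U"; that is never established.

No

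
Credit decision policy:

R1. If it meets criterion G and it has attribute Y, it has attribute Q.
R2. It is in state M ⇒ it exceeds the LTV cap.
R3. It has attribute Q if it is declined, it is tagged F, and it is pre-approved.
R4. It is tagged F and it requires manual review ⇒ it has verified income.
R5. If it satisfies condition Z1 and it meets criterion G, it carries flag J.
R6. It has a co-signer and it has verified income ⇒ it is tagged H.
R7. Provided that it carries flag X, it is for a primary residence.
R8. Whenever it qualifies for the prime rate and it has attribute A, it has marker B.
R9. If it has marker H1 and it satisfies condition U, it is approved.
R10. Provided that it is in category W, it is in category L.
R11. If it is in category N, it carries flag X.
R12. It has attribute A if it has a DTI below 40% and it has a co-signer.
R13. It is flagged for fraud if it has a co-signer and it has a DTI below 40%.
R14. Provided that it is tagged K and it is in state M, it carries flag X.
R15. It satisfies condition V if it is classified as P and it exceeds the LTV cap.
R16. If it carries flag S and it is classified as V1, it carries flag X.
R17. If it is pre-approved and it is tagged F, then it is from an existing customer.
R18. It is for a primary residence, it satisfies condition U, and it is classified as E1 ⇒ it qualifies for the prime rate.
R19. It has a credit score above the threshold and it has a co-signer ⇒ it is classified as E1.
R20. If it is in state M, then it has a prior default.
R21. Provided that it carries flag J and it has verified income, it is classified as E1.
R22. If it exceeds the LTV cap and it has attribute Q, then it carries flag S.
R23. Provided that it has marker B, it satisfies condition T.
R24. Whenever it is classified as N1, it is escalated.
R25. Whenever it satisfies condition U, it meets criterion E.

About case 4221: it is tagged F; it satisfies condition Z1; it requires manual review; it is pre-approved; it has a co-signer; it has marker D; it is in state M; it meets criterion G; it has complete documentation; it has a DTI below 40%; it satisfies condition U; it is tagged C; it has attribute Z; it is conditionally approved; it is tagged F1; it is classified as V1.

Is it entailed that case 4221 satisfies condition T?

No

Forward chaining from the given facts derives: exceeds the LTV cap, has verified income, carries flag J, is tagged H, has attribute A, is flagged for fraud, is from an existing customer, has a prior default, is classified as E1, meets criterion E.
The only rule concluding "it satisfies condition T" is R23, which needs "it has marker B"; that is never established.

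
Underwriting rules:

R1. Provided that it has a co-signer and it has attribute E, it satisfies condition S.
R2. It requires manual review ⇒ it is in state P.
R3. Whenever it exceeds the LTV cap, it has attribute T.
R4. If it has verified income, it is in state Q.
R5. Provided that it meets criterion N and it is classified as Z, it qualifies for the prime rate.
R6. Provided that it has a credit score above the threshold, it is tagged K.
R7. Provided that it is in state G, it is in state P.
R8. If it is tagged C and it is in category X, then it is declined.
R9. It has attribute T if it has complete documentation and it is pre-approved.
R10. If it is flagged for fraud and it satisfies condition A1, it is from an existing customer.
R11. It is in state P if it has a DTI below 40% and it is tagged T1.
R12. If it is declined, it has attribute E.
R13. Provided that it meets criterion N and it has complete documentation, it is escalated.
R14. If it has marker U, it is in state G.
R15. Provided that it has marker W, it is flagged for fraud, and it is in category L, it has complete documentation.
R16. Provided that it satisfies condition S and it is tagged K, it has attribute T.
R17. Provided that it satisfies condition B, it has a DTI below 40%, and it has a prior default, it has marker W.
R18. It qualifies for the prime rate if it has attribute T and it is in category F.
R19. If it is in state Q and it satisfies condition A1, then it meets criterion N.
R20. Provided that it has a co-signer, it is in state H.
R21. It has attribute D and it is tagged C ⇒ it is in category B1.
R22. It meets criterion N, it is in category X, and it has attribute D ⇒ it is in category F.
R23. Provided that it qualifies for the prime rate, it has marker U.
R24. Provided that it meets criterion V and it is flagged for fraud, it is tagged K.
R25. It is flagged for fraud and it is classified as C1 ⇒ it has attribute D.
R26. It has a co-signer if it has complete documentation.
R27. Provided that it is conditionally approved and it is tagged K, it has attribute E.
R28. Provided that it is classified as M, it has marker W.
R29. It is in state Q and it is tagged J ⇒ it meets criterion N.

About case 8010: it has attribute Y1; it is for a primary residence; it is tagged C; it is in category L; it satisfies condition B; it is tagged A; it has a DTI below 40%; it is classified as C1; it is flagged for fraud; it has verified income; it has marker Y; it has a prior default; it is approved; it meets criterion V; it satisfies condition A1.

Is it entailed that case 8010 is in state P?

Forward chaining from the given facts derives: is in state Q, is from an existing customer, has marker W, meets criterion N, is tagged K, has attribute D, has complete documentation, is in category B1, has a co-signer, is escalated, is in state H.
Rules concluding "it is in state P": R2 needs "it requires manual review"; R7 needs "it is in state G"; R11 needs "it is tagged T1" — none of these are established.

No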